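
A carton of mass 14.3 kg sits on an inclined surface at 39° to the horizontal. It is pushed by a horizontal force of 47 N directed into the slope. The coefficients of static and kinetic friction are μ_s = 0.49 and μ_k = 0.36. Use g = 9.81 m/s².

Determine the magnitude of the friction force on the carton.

f ≈ 51.8 N (up the incline)

Resolve perpendicular to the incline: N = m g cos θ + P sin θ = 14.3×9.81×cos 39° + 47×sin 39° = 138.6 N.
Parallel to the incline: P cos θ − m g sin θ = 36.53 − 88.28 = -51.76 N; the friction needed to balance this is 51.76 N acting up the slope.
The limit of static friction is μ_s N = 67.91 N.
|f_req| = 51.76 ≤ 67.91 N → the carton is in equilibrium; friction equals the required value.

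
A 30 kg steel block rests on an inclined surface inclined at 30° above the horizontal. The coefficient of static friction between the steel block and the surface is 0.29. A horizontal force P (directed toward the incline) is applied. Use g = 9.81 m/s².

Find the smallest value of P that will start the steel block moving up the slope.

P ≈ 307 N

At impending motion up the slope, friction acts down-slope at its limit: f = μ_s N.
Perpendicular to the incline: N = m g cos θ + P sin θ.
Along the incline: P cos θ = m g sin θ + μ_s N = m g sin θ + μ_s (m g cos θ + P sin θ).
Solving, P (cos θ − μ_s sin θ) = m g (sin θ + μ_s cos θ), so P = 30×9.81×(sin 30° + 0.29 cos 30°)/(cos 30° − 0.29 sin 30°) = 294×0.7511/0.721 = 307 N.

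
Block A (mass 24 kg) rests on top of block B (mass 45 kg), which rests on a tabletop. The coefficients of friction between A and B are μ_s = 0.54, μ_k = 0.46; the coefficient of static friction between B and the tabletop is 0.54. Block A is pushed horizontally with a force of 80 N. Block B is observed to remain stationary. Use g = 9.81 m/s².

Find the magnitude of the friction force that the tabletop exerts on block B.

Normal force at the A–B interface: N₁ = m_A g = 235.4 N.
Maximum static friction on A from B: μ_s N₁ = 0.54×235.4 = 127.1 N.
P = 80 N is within that limit, so A and B move together (both at rest); the A–B friction is simply f₁ = P = 80 N.
By Newton's third law B feels 80 N forward from A. With B stationary, the floor's static friction on B balances it: f₂ = 80 N (well within μ_s(m_A+m_B)g = 365.5 N).

f ≈ 80 N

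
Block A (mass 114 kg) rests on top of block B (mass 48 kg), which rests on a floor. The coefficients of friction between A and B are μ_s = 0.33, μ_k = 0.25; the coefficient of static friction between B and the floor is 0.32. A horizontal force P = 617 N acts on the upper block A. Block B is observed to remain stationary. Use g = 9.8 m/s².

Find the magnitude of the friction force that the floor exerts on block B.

f ≈ 279 N

Normal force at the A–B interface: N₁ = m_A g = 1117 N.
Maximum static friction on A from B: μ_s N₁ = 0.33×1117 = 368.7 N.
P = 617 N exceeds that limit, so A slips over B and the interface friction becomes kinetic: f₁ = μ_k N₁ = 0.25×1117 = 279 N.
By Newton's third law B feels 279 N forward from A. With B stationary, the floor's static friction on B balances it: f₂ = 279 N (well within μ_s(m_A+m_B)g = 508 N).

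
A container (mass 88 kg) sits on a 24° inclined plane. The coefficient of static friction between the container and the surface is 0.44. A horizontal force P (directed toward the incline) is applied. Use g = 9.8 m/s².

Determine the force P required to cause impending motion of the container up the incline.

At impending motion up the slope, friction acts down-slope at its limit: f = μ_s N.
Perpendicular to the incline: N = m g cos θ + P sin θ.
Along the incline: P cos θ = m g sin θ + μ_s N = m g sin θ + μ_s (m g cos θ + P sin θ).
Solving, P (cos θ − μ_s sin θ) = m g (sin θ + μ_s cos θ), so P = 88×9.8×(sin 24° + 0.44 cos 24°)/(cos 24° − 0.44 sin 24°) = 862×0.8087/0.7346 = 949 N.

P ≈ 949 N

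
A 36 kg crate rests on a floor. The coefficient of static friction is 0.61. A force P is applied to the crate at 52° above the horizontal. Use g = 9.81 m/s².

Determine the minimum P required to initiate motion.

N = m g − P sin α (the pull lifts the crate).
At impending slip, P cos α = μ_s N = μ_s (m g − P sin α).
Solving: P (cos α + μ_s sin α) = μ_s m g → P = 0.61×353/(cos 52° + 0.61 sin 52°) = 215/1.096 = 196 N.

P ≈ 196 N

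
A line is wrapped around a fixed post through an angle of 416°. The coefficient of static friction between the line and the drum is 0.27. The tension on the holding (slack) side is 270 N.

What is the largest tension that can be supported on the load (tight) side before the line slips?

At impending slip the capstan equation gives T₂/T₁ = e^{μβ} with β in radians.
β = 416° × π/180 = 7.261 rad.
e^{μβ} = e^{0.27×7.261} = 7.102.
T₂ = T₁ · e^{μβ} = 270 × 7.102 = 1920 N.

T_max ≈ 1920 N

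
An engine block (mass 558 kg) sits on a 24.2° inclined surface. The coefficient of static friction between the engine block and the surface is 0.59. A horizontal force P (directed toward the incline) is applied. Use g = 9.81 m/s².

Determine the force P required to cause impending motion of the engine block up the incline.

P ≈ 7740 N

At impending motion up the slope, friction acts down-slope at its limit: f = μ_s N.
Perpendicular to the incline: N = m g cos θ + P sin θ.
Along the incline: P cos θ = m g sin θ + μ_s N = m g sin θ + μ_s (m g cos θ + P sin θ).
Solving, P (cos θ − μ_s sin θ) = m g (sin θ + μ_s cos θ), so P = 558×9.81×(sin 24.2° + 0.59 cos 24.2°)/(cos 24.2° − 0.59 sin 24.2°) = 5470×0.9481/0.6703 = 7740 N.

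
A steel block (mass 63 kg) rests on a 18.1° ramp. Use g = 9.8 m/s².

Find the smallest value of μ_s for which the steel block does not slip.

μ_s,min ≈ 0.327

At the slip threshold m g sin θ = μ_s m g cos θ, so μ_s,min = tan θ.
μ_s,min = tan 18.1° = 0.327.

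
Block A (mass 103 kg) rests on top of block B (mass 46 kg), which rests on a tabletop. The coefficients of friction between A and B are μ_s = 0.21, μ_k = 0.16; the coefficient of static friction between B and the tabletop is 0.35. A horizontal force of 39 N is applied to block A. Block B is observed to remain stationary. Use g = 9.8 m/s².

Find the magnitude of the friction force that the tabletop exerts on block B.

Between the blocks, N₁ = m_A g = 1009 N.
Maximum static friction on A from B: μ_s N₁ = 0.21×1009 = 212 N.
P = 39 N is within that limit, so A and B move together (both at rest); the A–B friction is simply f₁ = P = 39 N.
B experiences an equal 39 N forward from A (third law). B is in equilibrium, so the floor supplies f₂ = 39 N of static friction (limit μ_s(m_A+m_B)g = 511.1 N, not exceeded).

f ≈ 39 N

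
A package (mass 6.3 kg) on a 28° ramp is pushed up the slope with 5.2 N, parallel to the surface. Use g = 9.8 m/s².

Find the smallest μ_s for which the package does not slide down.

N = m g cos θ = 54.51 N.
Friction must make up the shortfall along the incline: f = m g sin θ − P = 28.99 − 5.2 = 23.79 N.
At the threshold f = μ_s N, so μ_s,min = 23.79/54.51 = 0.436.

μ_s,min ≈ 0.436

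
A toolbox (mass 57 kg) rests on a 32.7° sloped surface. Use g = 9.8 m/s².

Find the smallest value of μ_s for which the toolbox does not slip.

At the slip threshold m g sin θ = μ_s m g cos θ, so μ_s,min = tan θ.
μ_s,min = tan 32.7° = 0.642.

μ_s,min ≈ 0.642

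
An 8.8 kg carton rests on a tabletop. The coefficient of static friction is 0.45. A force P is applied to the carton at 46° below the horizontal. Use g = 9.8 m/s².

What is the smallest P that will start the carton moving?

P ≈ 105 N

N = m g + P sin α (the push presses the carton into the tabletop).
At impending slip, P cos α = μ_s N = μ_s (m g + P sin α).
Solving: P (cos α − μ_s sin α) = μ_s m g → P = 0.45×86.2/(cos 46° − 0.45 sin 46°) = 38.8/0.371 = 105 N.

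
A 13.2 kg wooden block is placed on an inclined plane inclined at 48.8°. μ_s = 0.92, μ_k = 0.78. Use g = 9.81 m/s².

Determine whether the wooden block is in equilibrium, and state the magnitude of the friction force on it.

f ≈ 66.5 N

N = m g cos θ = 85.3 N.
Down-slope weight component: m g sin θ = 97.4 N.
μ_s N = 78.5 N.
97.4 > 78.5 N, so it slides; kinetic friction f = μ_k N = 0.78×85.3 = 66.5 N.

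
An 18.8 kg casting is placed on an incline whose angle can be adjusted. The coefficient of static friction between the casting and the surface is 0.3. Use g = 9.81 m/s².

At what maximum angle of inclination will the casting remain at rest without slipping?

θ_max ≈ 16.7°

At the slip threshold, m g sin θ = μ_s · m g cos θ, so tan θ = μ_s.
θ_max = arctan(0.3) = 16.7°.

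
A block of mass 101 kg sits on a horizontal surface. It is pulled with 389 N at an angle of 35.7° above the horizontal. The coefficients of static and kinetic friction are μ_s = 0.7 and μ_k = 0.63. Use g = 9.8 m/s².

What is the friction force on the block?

f ≈ 316 N

Vertical equilibrium gives N = m g − P sin α = 762.8 N.
The horizontal driving force is P cos α = 315.9 N, so equilibrium needs friction f = 315.9 N.
The static-friction limit is μ_s N = 534 N.
Since 315.9 N does not exceed the limit, the block stays at rest and f = 316 N.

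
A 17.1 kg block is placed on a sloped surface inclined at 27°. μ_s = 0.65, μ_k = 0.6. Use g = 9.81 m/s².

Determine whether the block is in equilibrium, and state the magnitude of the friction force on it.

f ≈ 76.2 N

N = m g cos θ = 149 N.
Down-slope weight component: m g sin θ = 76.2 N.
μ_s N = 97.2 N.
76.2 ≤ 97.2 N, so it stays put; friction = 76.2 N.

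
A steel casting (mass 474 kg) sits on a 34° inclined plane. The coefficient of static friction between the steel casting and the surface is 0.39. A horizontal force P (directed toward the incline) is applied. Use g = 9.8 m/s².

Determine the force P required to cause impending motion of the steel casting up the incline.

At impending motion up the slope, friction acts down-slope at its limit: f = μ_s N.
Perpendicular to the incline: N = m g cos θ + P sin θ.
Along the incline: P cos θ = m g sin θ + μ_s N = m g sin θ + μ_s (m g cos θ + P sin θ).
Solving, P (cos θ − μ_s sin θ) = m g (sin θ + μ_s cos θ), so P = 474×9.8×(sin 34° + 0.39 cos 34°)/(cos 34° − 0.39 sin 34°) = 4650×0.8825/0.611 = 6710 N.

P ≈ 6710 N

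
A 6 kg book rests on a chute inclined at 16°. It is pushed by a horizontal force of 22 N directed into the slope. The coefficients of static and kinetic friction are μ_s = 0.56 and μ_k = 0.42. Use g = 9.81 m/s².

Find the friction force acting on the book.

Resolve perpendicular to the incline: N = m g cos θ + P sin θ = 6×9.81×cos 16° + 22×sin 16° = 62.64 N.
Parallel to the incline: P cos θ − m g sin θ = 21.15 − 16.22 = 4.924 N; the friction needed to balance this is 4.924 N acting down the slope.
Maximum static friction: μ_s N = 0.56 × 62.64 = 35.08 N.
Since 4.924 N is within the 35.08 N limit, the book stays put and friction is exactly 4.92 N.

f ≈ 4.92 N (down the incline)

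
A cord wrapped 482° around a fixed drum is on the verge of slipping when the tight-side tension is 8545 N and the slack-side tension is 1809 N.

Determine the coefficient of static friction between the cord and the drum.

μ ≈ 0.185

T₂/T₁ = e^{μβ} → μ = ln(T₂/T₁)/β.
β = 482° = 8.412 rad.
μ = ln(8545/1809)/8.412 = ln(4.724)/8.412 = 0.185.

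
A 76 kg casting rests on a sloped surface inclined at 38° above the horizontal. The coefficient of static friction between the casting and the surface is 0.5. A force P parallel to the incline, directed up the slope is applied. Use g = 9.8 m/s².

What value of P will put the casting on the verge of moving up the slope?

At impending motion up the slope, friction acts down-slope at its limit: f = μ_s N.
P is parallel to the surface, so N = m g cos θ = 587 N.
Along the incline: P = m g sin θ + μ_s N = 459 + 0.5×587 = 752 N.

P ≈ 752 N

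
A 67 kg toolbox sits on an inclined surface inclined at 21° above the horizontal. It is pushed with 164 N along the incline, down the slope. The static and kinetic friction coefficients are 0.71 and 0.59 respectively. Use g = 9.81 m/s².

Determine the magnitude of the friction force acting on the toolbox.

Perpendicular to the surface, N = m g cos θ = 67·9.81·cos 21° = 613.6 N.
For equilibrium along the incline the friction force must supply f = m g sin θ + P = 235.5 + 164 = 399.5 N (positive meaning up-slope).
The static-friction ceiling is μ_s N = 0.71 × 613.6 = 435.7 N.
Since |399.5| ≤ 435.7 N, static friction is sufficient; f equals the required value, not μ_s N.

f ≈ 400 N (up the incline)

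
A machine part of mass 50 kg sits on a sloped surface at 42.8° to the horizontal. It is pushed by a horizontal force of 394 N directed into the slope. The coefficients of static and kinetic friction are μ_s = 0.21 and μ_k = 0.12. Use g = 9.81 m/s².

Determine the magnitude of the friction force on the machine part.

f ≈ 44.2 N (up the incline)

The horizontal push has a component P sin θ into the surface, so N = m g cos θ + P sin θ = 359.9 + 267.7 = 627.6 N.
Parallel to the incline: P cos θ − m g sin θ = 289.1 − 333.3 = -44.18 N; the friction needed to balance this is 44.18 N acting up the slope.
The limit of static friction is μ_s N = 131.8 N.
|f_req| = 44.18 ≤ 131.8 N → the machine part is in equilibrium; friction equals the required value.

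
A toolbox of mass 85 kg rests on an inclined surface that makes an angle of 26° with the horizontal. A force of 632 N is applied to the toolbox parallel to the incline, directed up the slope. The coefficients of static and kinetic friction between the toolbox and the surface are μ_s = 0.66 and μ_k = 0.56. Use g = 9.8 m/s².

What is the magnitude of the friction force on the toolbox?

Normal force: N = m g cos θ = 85 × 9.8 × cos 26° = 748.7 N.
The friction needed for equilibrium is m g sin θ − P = 365.2 − 632 = -266.8 N, measured positive up-slope.
Maximum static friction available: μ_s N = 0.66 × 748.7 = 494.1 N.
Since |-266.8| ≤ 494.1 N, no slip — friction simply equals what equilibrium demands.

f ≈ 267 N (down the incline)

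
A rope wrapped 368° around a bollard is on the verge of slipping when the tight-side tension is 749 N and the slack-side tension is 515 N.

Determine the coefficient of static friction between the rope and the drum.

T₂/T₁ = e^{μβ} → μ = ln(T₂/T₁)/β.
β = 368° = 6.423 rad.
μ = ln(749/515)/6.423 = ln(1.454)/6.423 = 0.0583.

μ ≈ 0.0583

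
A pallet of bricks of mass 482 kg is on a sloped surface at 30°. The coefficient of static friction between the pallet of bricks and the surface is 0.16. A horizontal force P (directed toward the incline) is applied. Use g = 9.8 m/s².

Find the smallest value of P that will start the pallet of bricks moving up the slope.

P ≈ 3840 N

At impending motion up the slope, friction acts down-slope at its limit: f = μ_s N.
Perpendicular to the incline: N = m g cos θ + P sin θ.
Along the incline: P cos θ = m g sin θ + μ_s N = m g sin θ + μ_s (m g cos θ + P sin θ).
Solving, P (cos θ − μ_s sin θ) = m g (sin θ + μ_s cos θ), so P = 482×9.8×(sin 30° + 0.16 cos 30°)/(cos 30° − 0.16 sin 30°) = 4720×0.6386/0.786 = 3840 N.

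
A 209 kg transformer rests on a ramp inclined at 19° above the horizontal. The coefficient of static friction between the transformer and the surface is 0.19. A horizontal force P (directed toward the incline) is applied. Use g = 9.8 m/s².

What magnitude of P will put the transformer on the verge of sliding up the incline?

At impending motion up the slope, friction acts down-slope at its limit: f = μ_s N.
Perpendicular to the incline: N = m g cos θ + P sin θ.
Along the incline: P cos θ = m g sin θ + μ_s N = m g sin θ + μ_s (m g cos θ + P sin θ).
Solving, P (cos θ − μ_s sin θ) = m g (sin θ + μ_s cos θ), so P = 209×9.8×(sin 19° + 0.19 cos 19°)/(cos 19° − 0.19 sin 19°) = 2050×0.5052/0.8837 = 1170 N.

P ≈ 1170 N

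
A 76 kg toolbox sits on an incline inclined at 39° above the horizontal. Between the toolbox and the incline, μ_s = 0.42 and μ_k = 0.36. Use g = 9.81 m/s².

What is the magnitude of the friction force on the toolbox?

f ≈ 209 N (up the incline)

The normal reaction is N = m g cos θ = 579.4 N.
For equilibrium along the incline, friction must balance the weight component: f = m g sin θ = 469.2 N up the slope.
Static friction can supply at most μ_s N = 243.4 N.
|469.2| exceeds 243.4 N, so the toolbox slips down-slope; friction is kinetic, f = μ_k N = 0.36×579.4 = 209 N.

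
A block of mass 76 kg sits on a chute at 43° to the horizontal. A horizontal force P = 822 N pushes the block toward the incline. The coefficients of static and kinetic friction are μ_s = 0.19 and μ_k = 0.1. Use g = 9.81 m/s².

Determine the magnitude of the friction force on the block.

Normal direction: N = m g cos θ + P sin θ = 1106 N.
Along the incline, the net driving force (taking up-slope positive) is P cos θ − m g sin θ = 601.2 − 508.5 = 92.7 N, so equilibrium requires friction f = -92.7 N (down-slope).
Maximum static friction: μ_s N = 0.19 × 1106 = 210.1 N.
|f_req| = 92.7 ≤ 210.1 N → the block is in equilibrium; friction equals the required value.

f ≈ 92.7 N (down the incline)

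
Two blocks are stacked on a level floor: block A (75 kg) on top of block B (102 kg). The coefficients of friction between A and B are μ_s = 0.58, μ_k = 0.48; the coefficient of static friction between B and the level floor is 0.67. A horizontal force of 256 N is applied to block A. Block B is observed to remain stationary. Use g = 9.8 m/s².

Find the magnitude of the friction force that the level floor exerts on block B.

f ≈ 256 N

The normal force B exerts on A is simply A's weight, N₁ = 735 N.
Maximum static friction on A from B: μ_s N₁ = 0.58×735 = 426.3 N.
P = 256 N is within that limit, so A and B move together (both at rest); the A–B friction is simply f₁ = P = 256 N.
By Newton's third law B feels 256 N forward from A. With B stationary, the floor's static friction on B balances it: f₂ = 256 N (well within μ_s(m_A+m_B)g = 1162 N).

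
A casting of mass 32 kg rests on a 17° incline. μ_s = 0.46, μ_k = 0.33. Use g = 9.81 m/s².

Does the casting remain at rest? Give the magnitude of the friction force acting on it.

N = m g cos θ = 300 N.
Down-slope weight component: m g sin θ = 91.8 N.
μ_s N = 138 N.
91.8 ≤ 138 N, so it stays put; friction = 91.8 N.

f ≈ 91.8 N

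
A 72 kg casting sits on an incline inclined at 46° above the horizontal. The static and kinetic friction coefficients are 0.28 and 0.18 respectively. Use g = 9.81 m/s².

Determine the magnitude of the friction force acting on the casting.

The normal reaction is N = m g cos θ = 490.7 N.
For equilibrium along the incline, friction must balance the weight component: f = m g sin θ = 508.1 N up the slope.
Static friction can supply at most μ_s N = 137.4 N.
|508.1| exceeds 137.4 N, so the casting slips down-slope; friction is kinetic, f = μ_k N = 0.18×490.7 = 88.3 N.

f ≈ 88.3 N (up the incline)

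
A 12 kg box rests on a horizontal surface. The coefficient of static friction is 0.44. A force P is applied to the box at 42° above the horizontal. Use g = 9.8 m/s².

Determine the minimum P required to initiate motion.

P ≈ 49.9 N

N = m g − P sin α (the pull lifts the box).
At impending slip, P cos α = μ_s N = μ_s (m g − P sin α).
Solving: P (cos α + μ_s sin α) = μ_s m g → P = 0.44×118/(cos 42° + 0.44 sin 42°) = 51.7/1.038 = 49.9 N.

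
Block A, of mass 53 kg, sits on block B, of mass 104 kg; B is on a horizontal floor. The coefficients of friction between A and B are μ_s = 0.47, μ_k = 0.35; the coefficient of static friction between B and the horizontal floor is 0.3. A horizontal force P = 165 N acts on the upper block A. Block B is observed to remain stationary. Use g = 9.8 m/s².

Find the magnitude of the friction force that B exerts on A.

Normal force at the A–B interface: N₁ = m_A g = 519.4 N.
So the A–B interface can sustain at most μ_s N₁ = 244.1 N of static friction.
Since P = 165 N ≤ 244.1 N, A does not slip on B; friction on A equals P = 165 N.
By Newton's third law B feels 165 N forward from A. With B stationary, the floor's static friction on B balances it: f₂ = 165 N (well within μ_s(m_A+m_B)g = 461.6 N).

f ≈ 165 N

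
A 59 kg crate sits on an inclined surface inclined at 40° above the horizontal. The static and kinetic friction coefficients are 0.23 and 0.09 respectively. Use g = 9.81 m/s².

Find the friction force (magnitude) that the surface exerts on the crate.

f ≈ 39.9 N (up the incline)

Perpendicular to the surface, N = m g cos θ = 59·9.81·cos 40° = 443.4 N.
For equilibrium along the incline, friction must balance the weight component: f = m g sin θ = 372 N up the slope.
Maximum static friction available: μ_s N = 0.23 × 443.4 = 102 N.
|372| exceeds 102 N, so the crate slips down-slope; friction is kinetic, f = μ_k N = 0.09×443.4 = 39.9 N.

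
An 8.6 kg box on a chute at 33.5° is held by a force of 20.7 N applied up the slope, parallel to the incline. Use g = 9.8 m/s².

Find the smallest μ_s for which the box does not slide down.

μ_s,min ≈ 0.367

N = m g cos θ = 70.28 N.
Friction must make up the shortfall along the incline: f = m g sin θ − P = 46.52 − 20.7 = 25.82 N.
At the threshold f = μ_s N, so μ_s,min = 25.82/70.28 = 0.367.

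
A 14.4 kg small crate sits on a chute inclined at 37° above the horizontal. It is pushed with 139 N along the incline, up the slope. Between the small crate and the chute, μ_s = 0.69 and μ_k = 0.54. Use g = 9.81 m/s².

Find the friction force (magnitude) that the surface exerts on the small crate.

Normal force: N = m g cos θ = 14.4 × 9.81 × cos 37° = 112.8 N.
The friction needed for equilibrium is m g sin θ − P = 85.01 − 139 = -53.99 N, measured positive up-slope.
Static friction can supply at most μ_s N = 77.84 N.
Since |-53.99| ≤ 77.84 N, no slip — friction simply equals what equilibrium demands.

f ≈ 54 N (down the incline)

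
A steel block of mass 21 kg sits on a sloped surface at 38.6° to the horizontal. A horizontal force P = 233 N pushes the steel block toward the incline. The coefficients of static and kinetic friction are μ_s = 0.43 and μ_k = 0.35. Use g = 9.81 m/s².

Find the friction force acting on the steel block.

f ≈ 53.6 N (down the incline)

Normal direction: N = m g cos θ + P sin θ = 306.4 N.
Along the incline, the net driving force (taking up-slope positive) is P cos θ − m g sin θ = 182.1 − 128.5 = 53.57 N, so equilibrium requires friction f = -53.57 N (down-slope).
Maximum static friction: μ_s N = 0.43 × 306.4 = 131.7 N.
|f_req| = 53.57 ≤ 131.7 N → the steel block is in equilibrium; friction equals the required value.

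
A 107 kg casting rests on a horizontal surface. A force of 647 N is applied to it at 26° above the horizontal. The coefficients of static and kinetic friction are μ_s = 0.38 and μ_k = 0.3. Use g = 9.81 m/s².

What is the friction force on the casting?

f ≈ 230 N

Vertical equilibrium gives N = m g − P sin α = 766 N.
The horizontal driving force is P cos α = 581.5 N, so equilibrium needs friction f = 581.5 N.
The static-friction limit is μ_s N = 291.1 N.
The required friction exceeds μ_s N, so the casting moves and f = μ_k N = 230 N.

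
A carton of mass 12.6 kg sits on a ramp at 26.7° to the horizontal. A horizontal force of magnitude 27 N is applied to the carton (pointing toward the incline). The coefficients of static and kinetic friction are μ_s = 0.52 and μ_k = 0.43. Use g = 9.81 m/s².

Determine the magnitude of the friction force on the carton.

f ≈ 31.4 N (up the incline)

Normal direction: N = m g cos θ + P sin θ = 122.6 N.
Parallel to the incline: P cos θ − m g sin θ = 24.12 − 55.54 = -31.42 N; the friction needed to balance this is 31.42 N acting up the slope.
Maximum static friction: μ_s N = 0.52 × 122.6 = 63.73 N.
|f_req| = 31.42 ≤ 63.73 N → the carton is in equilibrium; friction equals the required value.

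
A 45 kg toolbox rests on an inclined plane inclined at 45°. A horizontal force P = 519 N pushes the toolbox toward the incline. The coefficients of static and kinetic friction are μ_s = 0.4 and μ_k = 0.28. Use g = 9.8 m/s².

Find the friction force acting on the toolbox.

Normal direction: N = m g cos θ + P sin θ = 678.8 N.
Parallel to the incline: P cos θ − m g sin θ = 367 − 311.8 = 55.15 N; the friction needed to balance this is 55.15 N acting down the slope.
The limit of static friction is μ_s N = 271.5 N.
|f_req| = 55.15 ≤ 271.5 N → the toolbox is in equilibrium; friction equals the required value.

f ≈ 55.2 N (down the incline)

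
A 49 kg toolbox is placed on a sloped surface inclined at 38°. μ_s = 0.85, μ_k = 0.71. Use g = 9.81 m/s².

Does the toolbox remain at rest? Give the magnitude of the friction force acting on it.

f ≈ 296 N

N = m g cos θ = 379 N.
Down-slope weight component: m g sin θ = 296 N.
μ_s N = 322 N.
296 ≤ 322 N, so it stays put; friction = 296 N.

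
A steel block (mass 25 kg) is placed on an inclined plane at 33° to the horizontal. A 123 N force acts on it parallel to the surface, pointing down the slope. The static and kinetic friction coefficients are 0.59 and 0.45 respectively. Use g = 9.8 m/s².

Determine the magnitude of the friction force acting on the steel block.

f ≈ 92.5 N (up the incline)

The normal reaction is N = m g cos θ = 205.5 N.
Parallel to the incline, ΣF = 0 gives f = m g sin θ + P = 133.4 + 123 = 256.4 N (up-slope positive).
Maximum static friction available: μ_s N = 0.59 × 205.5 = 121.2 N.
|256.4| exceeds 121.2 N, so the steel block slips down-slope; friction is kinetic, f = μ_k N = 0.45×205.5 = 92.5 N.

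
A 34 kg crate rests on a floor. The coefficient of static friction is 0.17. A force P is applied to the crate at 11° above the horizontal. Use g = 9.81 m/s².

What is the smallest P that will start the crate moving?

P ≈ 55.9 N

N = m g − P sin α (the pull lifts the crate).
At impending slip, P cos α = μ_s N = μ_s (m g − P sin α).
Solving: P (cos α + μ_s sin α) = μ_s m g → P = 0.17×334/(cos 11° + 0.17 sin 11°) = 56.7/1.014 = 55.9 N.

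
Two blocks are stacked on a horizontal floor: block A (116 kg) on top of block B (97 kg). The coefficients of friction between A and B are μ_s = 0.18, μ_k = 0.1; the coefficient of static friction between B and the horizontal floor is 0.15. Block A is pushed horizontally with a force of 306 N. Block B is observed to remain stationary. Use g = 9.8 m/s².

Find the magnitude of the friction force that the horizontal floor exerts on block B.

f ≈ 114 N

The normal force B exerts on A is simply A's weight, N₁ = 1137 N.
Maximum static friction on A from B: μ_s N₁ = 0.18×1137 = 204.6 N.
Since P = 306 N > 204.6 N, A slides on B; the A–B friction is kinetic: f₁ = μ_k N₁ = 0.1×1137 = 114 N.
B experiences an equal 114 N forward from A (third law). B is in equilibrium, so the floor supplies f₂ = 114 N of static friction (limit μ_s(m_A+m_B)g = 313.1 N, not exceeded).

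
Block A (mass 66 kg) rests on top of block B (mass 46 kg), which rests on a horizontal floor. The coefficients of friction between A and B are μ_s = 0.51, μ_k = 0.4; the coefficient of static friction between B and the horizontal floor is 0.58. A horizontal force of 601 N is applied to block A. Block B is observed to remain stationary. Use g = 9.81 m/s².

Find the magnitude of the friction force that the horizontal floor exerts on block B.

f ≈ 259 N

Normal force at the A–B interface: N₁ = m_A g = 647.5 N.
Maximum static friction on A from B: μ_s N₁ = 0.51×647.5 = 330.2 N.
P = 601 N exceeds that limit, so A slips over B and the interface friction becomes kinetic: f₁ = μ_k N₁ = 0.4×647.5 = 259 N.
B experiences an equal 259 N forward from A (third law). B is in equilibrium, so the floor supplies f₂ = 259 N of static friction (limit μ_s(m_A+m_B)g = 637.3 N, not exceeded).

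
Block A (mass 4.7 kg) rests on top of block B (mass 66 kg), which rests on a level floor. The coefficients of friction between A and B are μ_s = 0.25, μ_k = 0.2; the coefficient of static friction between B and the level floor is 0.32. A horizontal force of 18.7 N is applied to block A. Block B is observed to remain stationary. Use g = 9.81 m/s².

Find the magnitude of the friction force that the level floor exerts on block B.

f ≈ 9.22 N

Normal force at the A–B interface: N₁ = m_A g = 46.11 N.
Maximum static friction on A from B: μ_s N₁ = 0.25×46.11 = 11.53 N.
Since P = 18.7 N > 11.53 N, A slides on B; the A–B friction is kinetic: f₁ = μ_k N₁ = 0.2×46.11 = 9.22 N.
B experiences an equal 9.22 N forward from A (third law). B is in equilibrium, so the floor supplies f₂ = 9.22 N of static friction (limit μ_s(m_A+m_B)g = 221.9 N, not exceeded).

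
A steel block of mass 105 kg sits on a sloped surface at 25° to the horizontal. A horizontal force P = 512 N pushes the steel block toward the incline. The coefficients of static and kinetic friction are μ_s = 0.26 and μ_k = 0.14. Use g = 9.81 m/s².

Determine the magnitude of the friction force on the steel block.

f ≈ 28.7 N (down the incline)

Resolve perpendicular to the incline: N = m g cos θ + P sin θ = 105×9.81×cos 25° + 512×sin 25° = 1150 N.
Parallel to the incline: P cos θ − m g sin θ = 464 − 435.3 = 28.71 N; the friction needed to balance this is 28.71 N acting down the slope.
Maximum static friction: μ_s N = 0.26 × 1150 = 299 N.
|f_req| = 28.71 ≤ 299 N → the steel block is in equilibrium; friction equals the required value.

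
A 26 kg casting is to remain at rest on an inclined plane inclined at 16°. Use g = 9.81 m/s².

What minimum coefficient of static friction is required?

μ_s,min ≈ 0.287

At the slip threshold m g sin θ = μ_s m g cos θ, so μ_s,min = tan θ.
μ_s,min = tan 16° = 0.287.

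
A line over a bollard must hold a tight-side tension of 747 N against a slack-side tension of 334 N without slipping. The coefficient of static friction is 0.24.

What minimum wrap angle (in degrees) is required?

β_min ≈ 192°

T₂/T₁ = e^{μβ} → β = ln(T₂/T₁)/μ.
β = ln(747/334)/0.24 = 0.8049/0.24 = 3.354 rad.
In degrees: β = 3.354 × 180/π = 192°.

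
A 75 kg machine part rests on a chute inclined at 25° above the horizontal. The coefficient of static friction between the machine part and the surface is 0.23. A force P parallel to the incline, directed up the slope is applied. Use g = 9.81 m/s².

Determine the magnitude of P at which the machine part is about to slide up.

P ≈ 464 N

At impending motion up the slope, friction acts down-slope at its limit: f = μ_s N.
P is parallel to the surface, so N = m g cos θ = 667 N.
Along the incline: P = m g sin θ + μ_s N = 311 + 0.23×667 = 464 N.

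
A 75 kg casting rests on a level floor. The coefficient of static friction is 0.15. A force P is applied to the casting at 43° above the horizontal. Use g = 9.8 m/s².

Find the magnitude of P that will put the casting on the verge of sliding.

N = m g − P sin α (the pull lifts the casting).
At impending slip, P cos α = μ_s N = μ_s (m g − P sin α).
Solving: P (cos α + μ_s sin α) = μ_s m g → P = 0.15×735/(cos 43° + 0.15 sin 43°) = 110/0.8337 = 132 N.

P ≈ 132 N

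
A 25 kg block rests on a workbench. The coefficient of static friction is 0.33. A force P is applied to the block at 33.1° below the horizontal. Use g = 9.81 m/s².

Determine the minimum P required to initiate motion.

N = m g + P sin α (the push presses the block into the workbench).
At impending slip, P cos α = μ_s N = μ_s (m g + P sin α).
Solving: P (cos α − μ_s sin α) = μ_s m g → P = 0.33×245/(cos 33.1° − 0.33 sin 33.1°) = 80.9/0.6575 = 123 N.

P ≈ 123 N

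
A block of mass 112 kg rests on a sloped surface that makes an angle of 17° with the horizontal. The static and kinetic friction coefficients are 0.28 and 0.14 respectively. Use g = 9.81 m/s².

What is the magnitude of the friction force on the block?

f ≈ 147 N (up the incline)

Perpendicular to the surface, N = m g cos θ = 112·9.81·cos 17° = 1051 N.
Along the slope the weight component is m g sin θ = 321.2 N; friction must supply exactly this, acting up-slope.
The static-friction ceiling is μ_s N = 0.28 × 1051 = 294.2 N.
|321.2| exceeds 294.2 N, so the block slips down-slope; friction is kinetic, f = μ_k N = 0.14×1051 = 147 N.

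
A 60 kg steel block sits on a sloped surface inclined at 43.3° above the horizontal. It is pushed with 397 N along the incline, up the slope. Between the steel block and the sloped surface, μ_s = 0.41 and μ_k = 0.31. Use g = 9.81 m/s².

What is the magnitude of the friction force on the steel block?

f ≈ 6.67 N (up the incline)

The normal reaction is N = m g cos θ = 428.4 N.
For equilibrium along the incline the friction force must supply f = m g sin θ − P = 403.7 − 397 = 6.673 N (positive meaning up-slope).
Maximum static friction available: μ_s N = 0.41 × 428.4 = 175.6 N.
Since |6.673| ≤ 175.6 N, no slip — friction simply equals what equilibrium demands.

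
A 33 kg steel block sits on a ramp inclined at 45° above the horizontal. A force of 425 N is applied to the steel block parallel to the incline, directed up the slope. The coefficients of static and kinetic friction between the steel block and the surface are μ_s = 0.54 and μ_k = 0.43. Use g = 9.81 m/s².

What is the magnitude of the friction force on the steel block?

Perpendicular to the surface, N = m g cos θ = 33·9.81·cos 45° = 228.9 N.
The friction needed for equilibrium is m g sin θ − P = 228.9 − 425 = -196.1 N, measured positive up-slope.
The static-friction ceiling is μ_s N = 0.54 × 228.9 = 123.6 N.
Since |-196.1| > 123.6 N, static friction cannot hold it; the steel block slides up the incline and kinetic friction applies: f = μ_k N = 0.43 × 228.9 = 98.4 N.

f ≈ 98.4 N (down the incline)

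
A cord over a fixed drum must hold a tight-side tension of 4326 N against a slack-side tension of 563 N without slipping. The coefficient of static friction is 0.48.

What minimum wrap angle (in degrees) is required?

T₂/T₁ = e^{μβ} → β = ln(T₂/T₁)/μ.
β = ln(4326/563)/0.48 = 2.039/0.48 = 4.248 rad.
In degrees: β = 4.248 × 180/π = 243°.

β_min ≈ 243°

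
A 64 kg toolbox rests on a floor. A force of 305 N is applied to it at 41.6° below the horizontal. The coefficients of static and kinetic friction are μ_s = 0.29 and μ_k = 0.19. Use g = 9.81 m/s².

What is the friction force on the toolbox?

f ≈ 228 N

The vertical component of P adds to the normal force: N = m g + P sin α = 627.8 + 202.5 = 830.3 N.
For equilibrium, f = P cos α = 305×cos 41.6° = 228.1 N.
The static-friction limit is μ_s N = 240.8 N.
Since 228.1 N does not exceed the limit, the toolbox stays at rest and f = 228 N.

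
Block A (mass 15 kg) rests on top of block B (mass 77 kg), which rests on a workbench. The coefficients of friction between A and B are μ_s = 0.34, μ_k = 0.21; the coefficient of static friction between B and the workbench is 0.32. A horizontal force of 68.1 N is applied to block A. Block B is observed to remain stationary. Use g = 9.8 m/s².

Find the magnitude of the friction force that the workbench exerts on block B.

f ≈ 30.9 N

Normal force at the A–B interface: N₁ = m_A g = 147 N.
Maximum static friction on A from B: μ_s N₁ = 0.34×147 = 49.98 N.
P = 68.1 N exceeds that limit, so A slips over B and the interface friction becomes kinetic: f₁ = μ_k N₁ = 0.21×147 = 30.9 N.
By Newton's third law B feels 30.9 N forward from A. With B stationary, the floor's static friction on B balances it: f₂ = 30.9 N (well within μ_s(m_A+m_B)g = 288.5 N).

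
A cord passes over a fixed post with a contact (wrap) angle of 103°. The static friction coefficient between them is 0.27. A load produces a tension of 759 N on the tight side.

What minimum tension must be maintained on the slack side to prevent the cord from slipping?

T_min ≈ 467 N

Capstan equation at impending slip: T_tight/T_slack = e^{μβ}.
β = 103° = 1.798 rad; e^{μβ} = e^{0.27×1.798} = 1.625.
T_slack = T_tight / e^{μβ} = 759 / 1.625 = 467 N.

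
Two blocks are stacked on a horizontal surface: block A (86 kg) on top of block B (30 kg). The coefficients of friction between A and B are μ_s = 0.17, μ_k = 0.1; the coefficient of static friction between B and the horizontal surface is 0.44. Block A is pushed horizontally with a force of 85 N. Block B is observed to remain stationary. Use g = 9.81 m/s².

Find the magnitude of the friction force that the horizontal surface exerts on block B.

f ≈ 85 N

Between the blocks, N₁ = m_A g = 843.7 N.
So the A–B interface can sustain at most μ_s N₁ = 143.4 N of static friction.
P = 85 N is within that limit, so A and B move together (both at rest); the A–B friction is simply f₁ = P = 85 N.
By Newton's third law B feels 85 N forward from A. With B stationary, the floor's static friction on B balances it: f₂ = 85 N (well within μ_s(m_A+m_B)g = 500.7 N).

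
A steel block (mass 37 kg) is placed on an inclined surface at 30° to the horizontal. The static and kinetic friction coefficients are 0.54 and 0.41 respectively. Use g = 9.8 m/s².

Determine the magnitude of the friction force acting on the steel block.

Perpendicular to the surface, N = m g cos θ = 37·9.8·cos 30° = 314 N.
Along the slope the weight component is m g sin θ = 181.3 N; friction must supply exactly this, acting up-slope.
Static friction can supply at most μ_s N = 169.6 N.
|181.3| exceeds 169.6 N, so the steel block slips down-slope; friction is kinetic, f = μ_k N = 0.41×314 = 129 N.

f ≈ 129 N (up the incline)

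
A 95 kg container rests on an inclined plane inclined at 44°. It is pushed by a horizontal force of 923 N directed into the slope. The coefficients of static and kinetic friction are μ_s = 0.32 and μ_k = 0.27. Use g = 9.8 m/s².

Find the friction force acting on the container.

f ≈ 17.2 N (down the incline)

The horizontal push has a component P sin θ into the surface, so N = m g cos θ + P sin θ = 669.7 + 641.2 = 1311 N.
Along the incline, the net driving force (taking up-slope positive) is P cos θ − m g sin θ = 664 − 646.7 = 17.22 N, so equilibrium requires friction f = -17.22 N (down-slope).
The limit of static friction is μ_s N = 419.5 N.
|f_req| = 17.22 ≤ 419.5 N → the container is in equilibrium; friction equals the required value.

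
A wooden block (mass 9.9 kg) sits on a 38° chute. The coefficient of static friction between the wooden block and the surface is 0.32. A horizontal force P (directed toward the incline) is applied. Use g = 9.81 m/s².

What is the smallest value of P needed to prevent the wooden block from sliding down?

The wooden block tends to slide down (tan θ > μ_s), so at the point of impending slip friction acts up-slope at its limit: f = μ_s N.
Perpendicular to the incline: N = m g cos θ + P sin θ.
Along the incline: P cos θ + μ_s N = m g sin θ, i.e. P cos θ + μ_s (m g cos θ + P sin θ) = m g sin θ.
Solving, P (cos θ + μ_s sin θ) = m g (sin θ − μ_s cos θ), so P = 97.1×0.3635/0.985 = 35.8 N.

P_min ≈ 35.8 N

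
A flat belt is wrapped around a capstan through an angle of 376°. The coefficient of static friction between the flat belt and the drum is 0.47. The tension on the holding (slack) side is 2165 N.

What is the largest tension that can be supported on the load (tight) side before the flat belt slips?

T_max ≈ 47300 N

At impending slip the capstan equation gives T₂/T₁ = e^{μβ} with β in radians.
β = 376° × π/180 = 6.562 rad.
e^{μβ} = e^{0.47×6.562} = 21.85.
T₂ = T₁ · e^{μβ} = 2165 × 21.85 = 47300 N.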